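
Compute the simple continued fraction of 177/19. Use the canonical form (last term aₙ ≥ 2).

[9; 3, 6]

177 = 9·19 + 6
19 = 3·6 + 1
6 = 6·1 + 0  (stop)
So 177/19 = [9; 3, 6].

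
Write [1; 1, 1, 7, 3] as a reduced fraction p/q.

72/47

Using pₖ = aₖpₖ₋₁ + pₖ₋₂ and qₖ = aₖqₖ₋₁ + qₖ₋₂:
  k=0: a=1, p=1, q=1
  k=1: a=1, p=2, q=1
  k=2: a=1, p=3, q=2
  k=3: a=7, p=23, q=15
  k=4: a=3, p=72, q=47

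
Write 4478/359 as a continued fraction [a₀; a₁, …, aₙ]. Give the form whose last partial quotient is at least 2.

[12; 2, 8, 1, 18]

4478 = 12*359 + 170
359 = 2*170 + 19
170 = 8*19 + 18
19 = 1*18 + 1
18 = 18*1 + 0  (stop)
So 4478/359 = [12; 2, 8, 1, 18].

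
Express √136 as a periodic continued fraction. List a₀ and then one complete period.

[11; 1, 1, 1, 22]

a₀ = ⌊√136⌋ = 11.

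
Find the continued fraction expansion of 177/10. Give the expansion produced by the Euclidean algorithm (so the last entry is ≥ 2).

[17; 1, 2, 3]

177 = 17×10 + 7
10 = 1×7 + 3
7 = 2×3 + 1
3 = 3×1 + 0  (stop)
So 177/10 = [17; 1, 2, 3].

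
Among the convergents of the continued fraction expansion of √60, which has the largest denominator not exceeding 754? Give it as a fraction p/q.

1921/248

√60 = [7; 1, 2, 1, 14, …] (period length 4).
Convergents:
  p_0/q_0 = 7/1
  p_1/q_1 = 8/1
  p_2/q_2 = 23/3
  p_3/q_3 = 31/4
  p_4/q_4 = 457/59
  p_5/q_5 = 488/63
  p_6/q_6 = 1433/185
  p_7/q_7 = 1921/248
  p_8/q_8 = 28327/3657
q_7 = 248 ≤ 754 < 3657 = q_8, so the answer is 1921/248.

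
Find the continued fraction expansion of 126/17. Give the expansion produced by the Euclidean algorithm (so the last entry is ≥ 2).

[7; 2, 2, 3]

126 = 7·17 + 7
17 = 2·7 + 3
7 = 2·3 + 1
3 = 3·1 + 0  (stop)
So 126/17 = [7; 2, 2, 3].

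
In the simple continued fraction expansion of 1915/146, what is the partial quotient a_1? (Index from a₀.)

1915 = 13·146 + 17   →  a_0 = 13
146 = 8·17 + 10   →  a_1 = 8

8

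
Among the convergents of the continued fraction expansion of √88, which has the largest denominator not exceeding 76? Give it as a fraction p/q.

197/21

√88 = [9; 2, 1, 1, 1, 2, 18, …] (period length 6).
Convergents:
  p_0/q_0 = 9/1
  p_1/q_1 = 19/2
  p_2/q_2 = 28/3
  p_3/q_3 = 47/5
  p_4/q_4 = 75/8
  p_5/q_5 = 197/21
  p_6/q_6 = 3621/386
q_5 = 21 ≤ 76 < 386 = q_6, so the answer is 197/21.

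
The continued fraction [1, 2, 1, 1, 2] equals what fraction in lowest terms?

Fold from the inside: start with 2/1.
  1 + 1/2 = 3/2
  1 + 2/3 = 5/3
  2 + 3/5 = 13/5
  1 + 5/13 = 18/13

18/13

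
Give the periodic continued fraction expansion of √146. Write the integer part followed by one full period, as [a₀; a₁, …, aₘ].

[12; 12, 24]

a₀ = ⌊√146⌋ = 12.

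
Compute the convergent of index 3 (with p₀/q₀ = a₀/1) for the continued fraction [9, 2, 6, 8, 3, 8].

Using pₖ = aₖpₖ₋₁ + pₖ₋₂, qₖ = aₖqₖ₋₁ + qₖ₋₂ (with p₋₁=1, p₋₂=0, q₋₁=0, q₋₂=1):
  k=0: a=9, p=9, q=1
  k=1: a=2, p=19, q=2
  k=2: a=6, p=123, q=13
  k=3: a=8, p=1003, q=106

1003/106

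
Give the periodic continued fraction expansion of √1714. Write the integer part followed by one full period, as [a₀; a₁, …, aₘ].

a₀ = ⌊√1714⌋ = 41.

[41; 2, 2, 82]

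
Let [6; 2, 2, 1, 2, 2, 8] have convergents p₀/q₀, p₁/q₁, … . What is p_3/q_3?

Using pₖ = aₖpₖ₋₁ + pₖ₋₂, qₖ = aₖqₖ₋₁ + qₖ₋₂ (with p₋₁=1, p₋₂=0, q₋₁=0, q₋₂=1):
  k=0: a=6, p=6, q=1
  k=1: a=2, p=13, q=2
  k=2: a=2, p=32, q=5
  k=3: a=1, p=45, q=7

45/7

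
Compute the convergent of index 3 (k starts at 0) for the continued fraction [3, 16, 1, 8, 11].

465/152

Using pₖ = aₖpₖ₋₁ + pₖ₋₂, qₖ = aₖqₖ₋₁ + qₖ₋₂ (with p₋₁=1, p₋₂=0, q₋₁=0, q₋₂=1):
  k=0: a=3, p=3, q=1
  k=1: a=16, p=49, q=16
  k=2: a=1, p=52, q=17
  k=3: a=8, p=465, q=152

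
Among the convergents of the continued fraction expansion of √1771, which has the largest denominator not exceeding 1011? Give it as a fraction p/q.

42462/1009

√1771 = [42; 12, 84, …] (period length 2).
Convergents:
  p_0/q_0 = 42/1
  p_1/q_1 = 505/12
  p_2/q_2 = 42462/1009
  p_3/q_3 = 510049/12120
q_2 = 1009 ≤ 1011 < 12120 = q_3, so the answer is 42462/1009.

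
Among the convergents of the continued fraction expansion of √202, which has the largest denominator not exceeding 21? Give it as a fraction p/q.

199/14

√202 = [14; 4, 1, 2, 2, 1, 4, 28, …] (period length 7).
Convergents:
  p_0/q_0 = 14/1
  p_1/q_1 = 57/4
  p_2/q_2 = 71/5
  p_3/q_3 = 199/14
  p_4/q_4 = 469/33
q_3 = 14 ≤ 21 < 33 = q_4, so the answer is 199/14.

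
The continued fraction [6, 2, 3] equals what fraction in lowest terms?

45/7

Using pₖ = aₖpₖ₋₁ + pₖ₋₂ and qₖ = aₖqₖ₋₁ + qₖ₋₂:
  k=0: a=6, p=6, q=1
  k=1: a=2, p=13, q=2
  k=2: a=3, p=45, q=7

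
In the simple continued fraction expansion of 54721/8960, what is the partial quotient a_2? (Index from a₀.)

3

54721 = 6·8960 + 961   →  a_0 = 6
8960 = 9·961 + 311   →  a_1 = 9
961 = 3·311 + 28   →  a_2 = 3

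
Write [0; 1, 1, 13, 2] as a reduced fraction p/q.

Using pₖ = aₖpₖ₋₁ + pₖ₋₂ and qₖ = aₖqₖ₋₁ + qₖ₋₂:
  k=0: a=0, p=0, q=1
  k=1: a=1, p=1, q=1
  k=2: a=1, p=1, q=2
  k=3: a=13, p=14, q=27
  k=4: a=2, p=29, q=56

29/56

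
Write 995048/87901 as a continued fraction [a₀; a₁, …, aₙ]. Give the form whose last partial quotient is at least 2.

[11; 3, 8, 16, 12, 18]

995048 = 11·87901 + 28137
87901 = 3·28137 + 3490
28137 = 8·3490 + 217
3490 = 16·217 + 18
217 = 12·18 + 1
18 = 18·1 + 0  (stop)
So 995048/87901 = [11; 3, 8, 16, 12, 18].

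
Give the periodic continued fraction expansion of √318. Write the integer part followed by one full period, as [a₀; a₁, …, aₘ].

[17; 1, 4, 1, 34]

a₀ = ⌊√318⌋ = 17.
With m₀=0, d₀=1 and mₖ₊₁ = dₖaₖ − mₖ, dₖ₊₁ = (n − mₖ₊₁²)/dₖ, aₖ₊₁ = ⌊(a₀+mₖ₊₁)/dₖ₊₁⌋:
  k=1: m=17, d=29, a=1
  k=2: m=12, d=6, a=4
  k=3: m=12, d=29, a=1
  k=4: m=17, d=1, a=34
d=1 and a=2a₀=34 at k=4, so the next step gives (m, d) = (17, 29) again — its k=1 value — and the period has length 4.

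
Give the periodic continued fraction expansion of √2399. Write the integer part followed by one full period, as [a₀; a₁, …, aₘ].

a₀ = ⌊√2399⌋ = 48.
With m₀=0, d₀=1 and mₖ₊₁ = dₖaₖ − mₖ, dₖ₊₁ = (n − mₖ₊₁²)/dₖ, aₖ₊₁ = ⌊(a₀+mₖ₊₁)/dₖ₊₁⌋:
  k=1: m=48, d=95, a=1
  k=2: m=47, d=2, a=47
  k=3: m=47, d=95, a=1
  k=4: m=48, d=1, a=96
d=1 and a=2a₀=96 at k=4, so the next step gives (m, d) = (48, 95) again — its k=1 value — and the period has length 4.

[48; 1, 47, 1, 96]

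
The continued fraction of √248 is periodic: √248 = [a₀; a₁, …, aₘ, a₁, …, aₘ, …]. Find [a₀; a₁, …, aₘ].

a₀ = ⌊√248⌋ = 15.
With m₀=0, d₀=1 and mₖ₊₁ = dₖaₖ − mₖ, dₖ₊₁ = (n − mₖ₊₁²)/dₖ, aₖ₊₁ = ⌊(a₀+mₖ₊₁)/dₖ₊₁⌋:
  k=1: m=15, d=23, a=1
  k=2: m=8, d=8, a=2
  k=3: m=8, d=23, a=1
  k=4: m=15, d=1, a=30
d=1 and a=2a₀=30 at k=4, so the next step gives (m, d) = (15, 23) again — its k=1 value — and the period has length 4.

[15; 1, 2, 1, 30]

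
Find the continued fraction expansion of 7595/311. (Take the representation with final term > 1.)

[24; 2, 2, 1, 2, 16]

7595 = 24*311 + 131
311 = 2*131 + 49
131 = 2*49 + 33
49 = 1*33 + 16
33 = 2*16 + 1
16 = 16*1 + 0  (stop)
So 7595/311 = [24; 2, 2, 1, 2, 16].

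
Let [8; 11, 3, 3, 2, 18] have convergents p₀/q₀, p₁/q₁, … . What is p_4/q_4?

2103/260

Using pₖ = aₖpₖ₋₁ + pₖ₋₂, qₖ = aₖqₖ₋₁ + qₖ₋₂ (with p₋₁=1, p₋₂=0, q₋₁=0, q₋₂=1):
  k=0: a=8, p=8, q=1
  k=1: a=11, p=89, q=11
  k=2: a=3, p=275, q=34
  k=3: a=3, p=914, q=113
  k=4: a=2, p=2103, q=260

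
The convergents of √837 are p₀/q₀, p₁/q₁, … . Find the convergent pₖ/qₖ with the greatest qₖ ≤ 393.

11312/391

√837 = [28; 1, 13, 2, 13, 1, 56, …] (period length 6).
Convergents:
  p_0/q_0 = 28/1
  p_1/q_1 = 29/1
  p_2/q_2 = 405/14
  p_3/q_3 = 839/29
  p_4/q_4 = 11312/391
  p_5/q_5 = 12151/420
q_4 = 391 ≤ 393 < 420 = q_5, so the answer is 11312/391.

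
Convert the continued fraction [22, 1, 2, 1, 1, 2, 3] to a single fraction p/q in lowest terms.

1386/61

Using pₖ = aₖpₖ₋₁ + pₖ₋₂ and qₖ = aₖqₖ₋₁ + qₖ₋₂:
  k=0: a=22, p=22, q=1
  k=1: a=1, p=23, q=1
  k=2: a=2, p=68, q=3
  k=3: a=1, p=91, q=4
  k=4: a=1, p=159, q=7
  k=5: a=2, p=409, q=18
  k=6: a=3, p=1386, q=61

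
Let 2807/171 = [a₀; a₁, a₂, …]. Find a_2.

2807 = 16·171 + 71   →  a_0 = 16
171 = 2·71 + 29   →  a_1 = 2
71 = 2·29 + 13   →  a_2 = 2

2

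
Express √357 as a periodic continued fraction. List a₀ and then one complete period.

[18; 1, 8, 2, 8, 1, 36]

a₀ = ⌊√357⌋ = 18.
With m₀=0, d₀=1 and mₖ₊₁ = dₖaₖ − mₖ, dₖ₊₁ = (n − mₖ₊₁²)/dₖ, aₖ₊₁ = ⌊(a₀+mₖ₊₁)/dₖ₊₁⌋:
  k=1: m=18, d=33, a=1
  k=2: m=15, d=4, a=8
  k=3: m=17, d=17, a=2
  k=4: m=17, d=4, a=8
  k=5: m=15, d=33, a=1
  k=6: m=18, d=1, a=36
d=1 and a=2a₀=36 at k=6, so the next step gives (m, d) = (18, 33) again — its k=1 value — and the period has length 6.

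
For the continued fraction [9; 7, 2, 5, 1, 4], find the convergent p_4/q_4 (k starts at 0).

886/97

Using pₖ = aₖpₖ₋₁ + pₖ₋₂, qₖ = aₖqₖ₋₁ + qₖ₋₂ (with p₋₁=1, p₋₂=0, q₋₁=0, q₋₂=1):
  k=0: a=9, p=9, q=1
  k=1: a=7, p=64, q=7
  k=2: a=2, p=137, q=15
  k=3: a=5, p=749, q=82
  k=4: a=1, p=886, q=97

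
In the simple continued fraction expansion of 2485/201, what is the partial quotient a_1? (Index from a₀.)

2

2485 = 12·201 + 73   →  a_0 = 12
201 = 2·73 + 55   →  a_1 = 2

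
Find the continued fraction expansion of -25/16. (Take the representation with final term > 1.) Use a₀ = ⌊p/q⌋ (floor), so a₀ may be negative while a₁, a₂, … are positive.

-25 = -2·16 + 7
16 = 2·7 + 2
7 = 3·2 + 1
2 = 2·1 + 0  (stop)
So -25/16 = [-2; 2, 3, 2].

[-2; 2, 3, 2]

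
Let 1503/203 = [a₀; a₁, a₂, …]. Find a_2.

1503 = 7·203 + 82   →  a_0 = 7
203 = 2·82 + 39   →  a_1 = 2
82 = 2·39 + 4   →  a_2 = 2

2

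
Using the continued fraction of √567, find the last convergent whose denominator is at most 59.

381/16

√567 = [23; 1, 4, 3, 4, 1, 46, …] (period length 6).
Convergents:
  p_0/q_0 = 23/1
  p_1/q_1 = 24/1
  p_2/q_2 = 119/5
  p_3/q_3 = 381/16
  p_4/q_4 = 1643/69
q_3 = 16 ≤ 59 < 69 = q_4, so the answer is 381/16.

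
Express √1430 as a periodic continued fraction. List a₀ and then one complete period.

[37; 1, 4, 2, 2, 2, 4, 1, 74]

a₀ = ⌊√1430⌋ = 37.
With m₀=0, d₀=1 and mₖ₊₁ = dₖaₖ − mₖ, dₖ₊₁ = (n − mₖ₊₁²)/dₖ, aₖ₊₁ = ⌊(a₀+mₖ₊₁)/dₖ₊₁⌋:
  k=1: m=37, d=61, a=1
  k=2: m=24, d=14, a=4
  k=3: m=32, d=29, a=2
  k=4: m=26, d=26, a=2
  k=5: m=26, d=29, a=2
  k=6: m=32, d=14, a=4
  k=7: m=24, d=61, a=1
  k=8: m=37, d=1, a=74
d=1 and a=2a₀=74 at k=8, so the next step gives (m, d) = (37, 61) again — its k=1 value — and the period has length 8.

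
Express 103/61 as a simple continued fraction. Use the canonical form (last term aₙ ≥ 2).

103 = 1×61 + 42
61 = 1×42 + 19
42 = 2×19 + 4
19 = 4×4 + 3
4 = 1×3 + 1
3 = 3×1 + 0  (stop)
So 103/61 = [1; 1, 2, 4, 1, 3].

[1; 1, 2, 4, 1, 3]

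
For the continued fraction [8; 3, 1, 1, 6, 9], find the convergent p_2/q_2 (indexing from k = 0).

33/4

Using pₖ = aₖpₖ₋₁ + pₖ₋₂, qₖ = aₖqₖ₋₁ + qₖ₋₂ (with p₋₁=1, p₋₂=0, q₋₁=0, q₋₂=1):
  k=0: a=8, p=8, q=1
  k=1: a=3, p=25, q=3
  k=2: a=1, p=33, q=4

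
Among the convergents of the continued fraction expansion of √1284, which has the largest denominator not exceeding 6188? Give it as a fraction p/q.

92449/2580

√1284 = [35; 1, 4, 1, 70, …] (period length 4).
Convergents:
  p_0/q_0 = 35/1
  p_1/q_1 = 36/1
  p_2/q_2 = 179/5
  p_3/q_3 = 215/6
  p_4/q_4 = 15229/425
  p_5/q_5 = 15444/431
  p_6/q_6 = 77005/2149
  p_7/q_7 = 92449/2580
  p_8/q_8 = 6548435/182749
q_7 = 2580 ≤ 6188 < 182749 = q_8, so the answer is 92449/2580.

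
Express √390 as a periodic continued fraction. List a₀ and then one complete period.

[19; 1, 2, 1, 38]

a₀ = ⌊√390⌋ = 19.
With m₀=0, d₀=1 and mₖ₊₁ = dₖaₖ − mₖ, dₖ₊₁ = (n − mₖ₊₁²)/dₖ, aₖ₊₁ = ⌊(a₀+mₖ₊₁)/dₖ₊₁⌋:
  k=1: m=19, d=29, a=1
  k=2: m=10, d=10, a=2
  k=3: m=10, d=29, a=1
  k=4: m=19, d=1, a=38
d=1 and a=2a₀=38 at k=4, so the next step gives (m, d) = (19, 29) again — its k=1 value — and the period has length 4.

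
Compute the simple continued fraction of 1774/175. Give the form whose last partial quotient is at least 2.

[10; 7, 3, 2, 3]

1774 = 10*175 + 24
175 = 7*24 + 7
24 = 3*7 + 3
7 = 2*3 + 1
3 = 3*1 + 0  (stop)
So 1774/175 = [10; 7, 3, 2, 3].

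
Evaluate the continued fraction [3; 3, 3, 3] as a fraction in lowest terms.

Fold from the inside: start with 3/1.
  3 + 1/3 = 10/3
  3 + 3/10 = 33/10
  3 + 10/33 = 109/33

109/33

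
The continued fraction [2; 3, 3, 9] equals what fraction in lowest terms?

Using pₖ = aₖpₖ₋₁ + pₖ₋₂ and qₖ = aₖqₖ₋₁ + qₖ₋₂:
  k=0: a=2, p=2, q=1
  k=1: a=3, p=7, q=3
  k=2: a=3, p=23, q=10
  k=3: a=9, p=214, q=93

214/93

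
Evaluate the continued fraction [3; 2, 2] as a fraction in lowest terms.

Fold from the inside: start with 2/1.
  2 + 1/2 = 5/2
  3 + 2/5 = 17/5

17/5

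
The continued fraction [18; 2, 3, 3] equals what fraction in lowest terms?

424/23

Fold from the inside: start with 3/1.
  3 + 1/3 = 10/3
  2 + 3/10 = 23/10
  18 + 10/23 = 424/23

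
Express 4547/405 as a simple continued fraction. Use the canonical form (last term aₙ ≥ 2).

[11; 4, 2, 2, 18]

4547 = 11×405 + 92
405 = 4×92 + 37
92 = 2×37 + 18
37 = 2×18 + 1
18 = 18×1 + 0  (stop)
So 4547/405 = [11; 4, 2, 2, 18].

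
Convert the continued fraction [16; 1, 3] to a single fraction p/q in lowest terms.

Fold from the inside: start with 3/1.
  1 + 1/3 = 4/3
  16 + 3/4 = 67/4

67/4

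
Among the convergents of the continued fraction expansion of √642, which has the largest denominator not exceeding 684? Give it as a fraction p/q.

5777/228

√642 = [25; 2, 1, 24, 1, 2, 50, …] (period length 6).
Convergents:
  p_0/q_0 = 25/1
  p_1/q_1 = 51/2
  p_2/q_2 = 76/3
  p_3/q_3 = 1875/74
  p_4/q_4 = 1951/77
  p_5/q_5 = 5777/228
  p_6/q_6 = 290801/11477
q_5 = 228 ≤ 684 < 11477 = q_6, so the answer is 5777/228.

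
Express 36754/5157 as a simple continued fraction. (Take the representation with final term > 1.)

[7; 7, 1, 6, 1, 8, 4, 2]

36754 = 7*5157 + 655
5157 = 7*655 + 572
655 = 1*572 + 83
572 = 6*83 + 74
83 = 1*74 + 9
74 = 8*9 + 2
9 = 4*2 + 1
2 = 2*1 + 0  (stop)
So 36754/5157 = [7; 7, 1, 6, 1, 8, 4, 2].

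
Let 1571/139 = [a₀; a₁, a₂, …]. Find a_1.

3

1571 = 11·139 + 42   →  a_0 = 11
139 = 3·42 + 13   →  a_1 = 3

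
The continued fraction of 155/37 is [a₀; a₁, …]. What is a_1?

155 = 4·37 + 7   →  a_0 = 4
37 = 5·7 + 2   →  a_1 = 5

5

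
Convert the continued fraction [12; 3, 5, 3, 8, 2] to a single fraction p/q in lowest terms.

Fold from the inside: start with 2/1.
  8 + 1/2 = 17/2
  3 + 2/17 = 53/17
  5 + 17/53 = 282/53
  3 + 53/282 = 899/282
  12 + 282/899 = 11070/899

11070/899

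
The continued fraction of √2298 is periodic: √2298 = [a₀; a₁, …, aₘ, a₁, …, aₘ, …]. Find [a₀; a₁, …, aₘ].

a₀ = ⌊√2298⌋ = 47.
With m₀=0, d₀=1 and mₖ₊₁ = dₖaₖ − mₖ, dₖ₊₁ = (n − mₖ₊₁²)/dₖ, aₖ₊₁ = ⌊(a₀+mₖ₊₁)/dₖ₊₁⌋:
  k=1: m=47, d=89, a=1
  k=2: m=42, d=6, a=14
  k=3: m=42, d=89, a=1
  k=4: m=47, d=1, a=94
d=1 and a=2a₀=94 at k=4, so the next step gives (m, d) = (47, 89) again — its k=1 value — and the period has length 4.

[47; 1, 14, 1, 94]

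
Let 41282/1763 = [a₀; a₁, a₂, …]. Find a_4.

41282 = 23·1763 + 733   →  a_0 = 23
1763 = 2·733 + 297   →  a_1 = 2
733 = 2·297 + 139   →  a_2 = 2
297 = 2·139 + 19   →  a_3 = 2
139 = 7·19 + 6   →  a_4 = 7

7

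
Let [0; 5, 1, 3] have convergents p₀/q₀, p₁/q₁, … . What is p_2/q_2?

Using pₖ = aₖpₖ₋₁ + pₖ₋₂, qₖ = aₖqₖ₋₁ + qₖ₋₂ (with p₋₁=1, p₋₂=0, q₋₁=0, q₋₂=1):
  k=0: a=0, p=0, q=1
  k=1: a=5, p=1, q=5
  k=2: a=1, p=1, q=6

1/6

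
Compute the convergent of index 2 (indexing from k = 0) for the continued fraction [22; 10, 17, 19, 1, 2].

Using pₖ = aₖpₖ₋₁ + pₖ₋₂, qₖ = aₖqₖ₋₁ + qₖ₋₂ (with p₋₁=1, p₋₂=0, q₋₁=0, q₋₂=1):
  k=0: a=22, p=22, q=1
  k=1: a=10, p=221, q=10
  k=2: a=17, p=3779, q=171

3779/171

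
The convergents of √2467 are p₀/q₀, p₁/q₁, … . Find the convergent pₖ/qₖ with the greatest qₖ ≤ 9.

√2467 = [49; 1, 2, 49, 2, 1, 98, …] (period length 6).
Convergents:
  p_0/q_0 = 49/1
  p_1/q_1 = 50/1
  p_2/q_2 = 149/3
  p_3/q_3 = 7351/148
q_2 = 3 ≤ 9 < 148 = q_3, so the answer is 149/3.

149/3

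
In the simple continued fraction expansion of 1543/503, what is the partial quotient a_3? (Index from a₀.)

1543 = 3·503 + 34   →  a_0 = 3
503 = 14·34 + 27   →  a_1 = 14
34 = 1·27 + 7   →  a_2 = 1
27 = 3·7 + 6   →  a_3 = 3

3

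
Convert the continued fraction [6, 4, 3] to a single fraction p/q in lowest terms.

Fold from the inside: start with 3/1.
  4 + 1/3 = 13/3
  6 + 3/13 = 81/13

81/13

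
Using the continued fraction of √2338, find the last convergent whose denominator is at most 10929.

√2338 = [48; 2, 1, 5, 48, 5, 1, 2, 96, …] (period length 8).
Convergents:
  p_0/q_0 = 48/1
  p_1/q_1 = 97/2
  p_2/q_2 = 145/3
  p_3/q_3 = 822/17
  p_4/q_4 = 39601/819
  p_5/q_5 = 198827/4112
  p_6/q_6 = 238428/4931
  p_7/q_7 = 675683/13974
q_6 = 4931 ≤ 10929 < 13974 = q_7, so the answer is 238428/4931.

238428/4931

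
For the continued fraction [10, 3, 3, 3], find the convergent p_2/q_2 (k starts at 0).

Using pₖ = aₖpₖ₋₁ + pₖ₋₂, qₖ = aₖqₖ₋₁ + qₖ₋₂ (with p₋₁=1, p₋₂=0, q₋₁=0, q₋₂=1):
  k=0: a=10, p=10, q=1
  k=1: a=3, p=31, q=3
  k=2: a=3, p=103, q=10

103/10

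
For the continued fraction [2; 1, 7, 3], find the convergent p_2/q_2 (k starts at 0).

23/8

Using pₖ = aₖpₖ₋₁ + pₖ₋₂, qₖ = aₖqₖ₋₁ + qₖ₋₂ (with p₋₁=1, p₋₂=0, q₋₁=0, q₋₂=1):
  k=0: a=2, p=2, q=1
  k=1: a=1, p=3, q=1
  k=2: a=7, p=23, q=8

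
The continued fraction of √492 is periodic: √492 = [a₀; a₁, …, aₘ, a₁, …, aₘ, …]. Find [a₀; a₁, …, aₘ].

[22; 5, 1, 1, 10, 1, 1, 5, 44]

a₀ = ⌊√492⌋ = 22.
With m₀=0, d₀=1 and mₖ₊₁ = dₖaₖ − mₖ, dₖ₊₁ = (n − mₖ₊₁²)/dₖ, aₖ₊₁ = ⌊(a₀+mₖ₊₁)/dₖ₊₁⌋:
  k=1: m=22, d=8, a=5
  k=2: m=18, d=21, a=1
  k=3: m=3, d=23, a=1
  k=4: m=20, d=4, a=10
  k=5: m=20, d=23, a=1
  k=6: m=3, d=21, a=1
  k=7: m=18, d=8, a=5
  k=8: m=22, d=1, a=44
d=1 and a=2a₀=44 at k=8, so the next step gives (m, d) = (22, 8) again — its k=1 value — and the period has length 8.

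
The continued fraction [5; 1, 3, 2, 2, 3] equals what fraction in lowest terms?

Fold from the inside: start with 3/1.
  2 + 1/3 = 7/3
  2 + 3/7 = 17/7
  3 + 7/17 = 58/17
  1 + 17/58 = 75/58
  5 + 58/75 = 433/75

433/75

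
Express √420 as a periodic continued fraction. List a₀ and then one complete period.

a₀ = ⌊√420⌋ = 20.
With m₀=0, d₀=1 and mₖ₊₁ = dₖaₖ − mₖ, dₖ₊₁ = (n − mₖ₊₁²)/dₖ, aₖ₊₁ = ⌊(a₀+mₖ₊₁)/dₖ₊₁⌋:
  k=1: m=20, d=20, a=2
  k=2: m=20, d=1, a=40
d=1 and a=2a₀=40 at k=2, so the next step gives (m, d) = (20, 20) again — its k=1 value — and the period has length 2.

[20; 2, 40]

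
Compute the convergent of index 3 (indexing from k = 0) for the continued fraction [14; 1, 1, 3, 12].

102/7

Using pₖ = aₖpₖ₋₁ + pₖ₋₂, qₖ = aₖqₖ₋₁ + qₖ₋₂ (with p₋₁=1, p₋₂=0, q₋₁=0, q₋₂=1):
  k=0: a=14, p=14, q=1
  k=1: a=1, p=15, q=1
  k=2: a=1, p=29, q=2
  k=3: a=3, p=102, q=7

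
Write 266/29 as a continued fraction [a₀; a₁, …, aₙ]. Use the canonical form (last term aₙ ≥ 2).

[9; 5, 1, 4]

266 = 9·29 + 5
29 = 5·5 + 4
5 = 1·4 + 1
4 = 4·1 + 0  (stop)
So 266/29 = [9; 5, 1, 4].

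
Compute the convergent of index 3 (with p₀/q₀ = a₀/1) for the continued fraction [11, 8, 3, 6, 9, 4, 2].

1757/158

Using pₖ = aₖpₖ₋₁ + pₖ₋₂, qₖ = aₖqₖ₋₁ + qₖ₋₂ (with p₋₁=1, p₋₂=0, q₋₁=0, q₋₂=1):
  k=0: a=11, p=11, q=1
  k=1: a=8, p=89, q=8
  k=2: a=3, p=278, q=25
  k=3: a=6, p=1757, q=158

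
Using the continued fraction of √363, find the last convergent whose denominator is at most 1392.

13775/723

√363 = [19; 19, 38, …] (period length 2).
Convergents:
  p_0/q_0 = 19/1
  p_1/q_1 = 362/19
  p_2/q_2 = 13775/723
  p_3/q_3 = 262087/13756
q_2 = 723 ≤ 1392 < 13756 = q_3, so the answer is 13775/723.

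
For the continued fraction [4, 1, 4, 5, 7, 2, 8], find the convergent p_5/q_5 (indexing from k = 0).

1923/400

Using pₖ = aₖpₖ₋₁ + pₖ₋₂, qₖ = aₖqₖ₋₁ + qₖ₋₂ (with p₋₁=1, p₋₂=0, q₋₁=0, q₋₂=1):
  k=0: a=4, p=4, q=1
  k=1: a=1, p=5, q=1
  k=2: a=4, p=24, q=5
  k=3: a=5, p=125, q=26
  k=4: a=7, p=899, q=187
  k=5: a=2, p=1923, q=400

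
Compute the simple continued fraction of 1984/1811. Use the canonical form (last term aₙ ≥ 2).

[1; 10, 2, 7, 2, 1, 3]

1984 = 1*1811 + 173
1811 = 10*173 + 81
173 = 2*81 + 11
81 = 7*11 + 4
11 = 2*4 + 3
4 = 1*3 + 1
3 = 3*1 + 0  (stop)
So 1984/1811 = [1; 10, 2, 7, 2, 1, 3].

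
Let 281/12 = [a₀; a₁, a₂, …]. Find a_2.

2

281 = 23·12 + 5   →  a_0 = 23
12 = 2·5 + 2   →  a_1 = 2
5 = 2·2 + 1   →  a_2 = 2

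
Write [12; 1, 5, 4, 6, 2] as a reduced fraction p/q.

Fold from the inside: start with 2/1.
  6 + 1/2 = 13/2
  4 + 2/13 = 54/13
  5 + 13/54 = 283/54
  1 + 54/283 = 337/283
  12 + 283/337 = 4327/337

4327/337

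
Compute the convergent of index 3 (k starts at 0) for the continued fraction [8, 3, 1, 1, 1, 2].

58/7

Using pₖ = aₖpₖ₋₁ + pₖ₋₂, qₖ = aₖqₖ₋₁ + qₖ₋₂ (with p₋₁=1, p₋₂=0, q₋₁=0, q₋₂=1):
  k=0: a=8, p=8, q=1
  k=1: a=3, p=25, q=3
  k=2: a=1, p=33, q=4
  k=3: a=1, p=58, q=7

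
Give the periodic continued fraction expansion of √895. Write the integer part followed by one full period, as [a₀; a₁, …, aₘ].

a₀ = ⌊√895⌋ = 29.
With m₀=0, d₀=1 and mₖ₊₁ = dₖaₖ − mₖ, dₖ₊₁ = (n − mₖ₊₁²)/dₖ, aₖ₊₁ = ⌊(a₀+mₖ₊₁)/dₖ₊₁⌋:
  k=1: m=29, d=54, a=1
  k=2: m=25, d=5, a=10
  k=3: m=25, d=54, a=1
  k=4: m=29, d=1, a=58
d=1 and a=2a₀=58 at k=4, so the next step gives (m, d) = (29, 54) again — its k=1 value — and the period has length 4.

[29; 1, 10, 1, 58]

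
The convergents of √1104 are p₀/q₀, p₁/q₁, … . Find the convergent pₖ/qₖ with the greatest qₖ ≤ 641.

7775/234

√1104 = [33; 4, 2, 2, 2, 4, 66, …] (period length 6).
Convergents:
  p_0/q_0 = 33/1
  p_1/q_1 = 133/4
  p_2/q_2 = 299/9
  p_3/q_3 = 731/22
  p_4/q_4 = 1761/53
  p_5/q_5 = 7775/234
  p_6/q_6 = 514911/15497
q_5 = 234 ≤ 641 < 15497 = q_6, so the answer is 7775/234.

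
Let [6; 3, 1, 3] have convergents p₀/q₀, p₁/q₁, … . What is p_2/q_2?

Using pₖ = aₖpₖ₋₁ + pₖ₋₂, qₖ = aₖqₖ₋₁ + qₖ₋₂ (with p₋₁=1, p₋₂=0, q₋₁=0, q₋₂=1):
  k=0: a=6, p=6, q=1
  k=1: a=3, p=19, q=3
  k=2: a=1, p=25, q=4

25/4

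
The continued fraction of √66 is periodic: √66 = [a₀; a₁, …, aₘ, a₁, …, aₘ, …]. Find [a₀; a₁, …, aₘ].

a₀ = ⌊√66⌋ = 8.
With m₀=0, d₀=1 and mₖ₊₁ = dₖaₖ − mₖ, dₖ₊₁ = (n − mₖ₊₁²)/dₖ, aₖ₊₁ = ⌊(a₀+mₖ₊₁)/dₖ₊₁⌋:
  k=1: m=8, d=2, a=8
  k=2: m=8, d=1, a=16
d=1 and a=2a₀=16 at k=2, so the next step gives (m, d) = (8, 2) again — its k=1 value — and the period has length 2.

[8; 8, 16]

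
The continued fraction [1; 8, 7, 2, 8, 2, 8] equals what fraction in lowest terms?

Fold from the inside: start with 8/1.
  2 + 1/8 = 17/8
  8 + 8/17 = 144/17
  2 + 17/144 = 305/144
  7 + 144/305 = 2279/305
  8 + 305/2279 = 18537/2279
  1 + 2279/18537 = 20816/18537

20816/18537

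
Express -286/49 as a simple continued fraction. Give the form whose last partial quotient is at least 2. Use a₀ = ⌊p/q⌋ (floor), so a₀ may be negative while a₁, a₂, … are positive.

-286 = -6·49 + 8
49 = 6·8 + 1
8 = 8·1 + 0  (stop)
So -286/49 = [-6; 6, 8].

[-6; 6, 8]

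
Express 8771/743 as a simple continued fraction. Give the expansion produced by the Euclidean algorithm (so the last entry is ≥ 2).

8771 = 11·743 + 598
743 = 1·598 + 145
598 = 4·145 + 18
145 = 8·18 + 1
18 = 18·1 + 0  (stop)
So 8771/743 = [11; 1, 4, 8, 18].

[11; 1, 4, 8, 18]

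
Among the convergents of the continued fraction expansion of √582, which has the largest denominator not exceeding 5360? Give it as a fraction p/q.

74497/3088

√582 = [24; 8, 48, …] (period length 2).
Convergents:
  p_0/q_0 = 24/1
  p_1/q_1 = 193/8
  p_2/q_2 = 9288/385
  p_3/q_3 = 74497/3088
  p_4/q_4 = 3585144/148609
q_3 = 3088 ≤ 5360 < 148609 = q_4, so the answer is 74497/3088.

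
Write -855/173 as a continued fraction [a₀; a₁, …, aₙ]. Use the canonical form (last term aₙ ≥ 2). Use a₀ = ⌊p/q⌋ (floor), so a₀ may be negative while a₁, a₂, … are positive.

[-5; 17, 3, 3]

-855 = -5*173 + 10
173 = 17*10 + 3
10 = 3*3 + 1
3 = 3*1 + 0  (stop)
So -855/173 = [-5; 17, 3, 3].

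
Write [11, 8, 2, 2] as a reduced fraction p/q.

467/42

Using pₖ = aₖpₖ₋₁ + pₖ₋₂ and qₖ = aₖqₖ₋₁ + qₖ₋₂:
  k=0: a=11, p=11, q=1
  k=1: a=8, p=89, q=8
  k=2: a=2, p=189, q=17
  k=3: a=2, p=467, q=42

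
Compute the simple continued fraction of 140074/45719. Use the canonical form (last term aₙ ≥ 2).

[3; 15, 1, 2, 16, 2, 3, 8]

140074 = 3·45719 + 2917
45719 = 15·2917 + 1964
2917 = 1·1964 + 953
1964 = 2·953 + 58
953 = 16·58 + 25
58 = 2·25 + 8
25 = 3·8 + 1
8 = 8·1 + 0  (stop)
So 140074/45719 = [3; 15, 1, 2, 16, 2, 3, 8].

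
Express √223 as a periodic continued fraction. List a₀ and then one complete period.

[14; 1, 13, 1, 28]

a₀ = ⌊√223⌋ = 14.
With m₀=0, d₀=1 and mₖ₊₁ = dₖaₖ − mₖ, dₖ₊₁ = (n − mₖ₊₁²)/dₖ, aₖ₊₁ = ⌊(a₀+mₖ₊₁)/dₖ₊₁⌋:
  k=1: m=14, d=27, a=1
  k=2: m=13, d=2, a=13
  k=3: m=13, d=27, a=1
  k=4: m=14, d=1, a=28
d=1 and a=2a₀=28 at k=4, so the next step gives (m, d) = (14, 27) again — its k=1 value — and the period has length 4.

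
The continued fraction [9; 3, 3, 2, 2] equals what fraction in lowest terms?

521/56

Using pₖ = aₖpₖ₋₁ + pₖ₋₂ and qₖ = aₖqₖ₋₁ + qₖ₋₂:
  k=0: a=9, p=9, q=1
  k=1: a=3, p=28, q=3
  k=2: a=3, p=93, q=10
  k=3: a=2, p=214, q=23
  k=4: a=2, p=521, q=56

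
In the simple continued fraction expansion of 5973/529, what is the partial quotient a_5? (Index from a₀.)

5973 = 11·529 + 154   →  a_0 = 11
529 = 3·154 + 67   →  a_1 = 3
154 = 2·67 + 20   →  a_2 = 2
67 = 3·20 + 7   →  a_3 = 3
20 = 2·7 + 6   →  a_4 = 2
7 = 1·6 + 1   →  a_5 = 1

1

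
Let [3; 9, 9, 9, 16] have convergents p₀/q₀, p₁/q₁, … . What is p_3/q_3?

2323/747

Using pₖ = aₖpₖ₋₁ + pₖ₋₂, qₖ = aₖqₖ₋₁ + qₖ₋₂ (with p₋₁=1, p₋₂=0, q₋₁=0, q₋₂=1):
  k=0: a=3, p=3, q=1
  k=1: a=9, p=28, q=9
  k=2: a=9, p=255, q=82
  k=3: a=9, p=2323, q=747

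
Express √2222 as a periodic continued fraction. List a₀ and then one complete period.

a₀ = ⌊√2222⌋ = 47.
With m₀=0, d₀=1 and mₖ₊₁ = dₖaₖ − mₖ, dₖ₊₁ = (n − mₖ₊₁²)/dₖ, aₖ₊₁ = ⌊(a₀+mₖ₊₁)/dₖ₊₁⌋:
  k=1: m=47, d=13, a=7
  k=2: m=44, d=22, a=4
  k=3: m=44, d=13, a=7
  k=4: m=47, d=1, a=94
d=1 and a=2a₀=94 at k=4, so the next step gives (m, d) = (47, 13) again — its k=1 value — and the period has length 4.

[47; 7, 4, 7, 94]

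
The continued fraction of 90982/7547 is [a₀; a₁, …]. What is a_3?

5

90982 = 12·7547 + 418   →  a_0 = 12
7547 = 18·418 + 23   →  a_1 = 18
418 = 18·23 + 4   →  a_2 = 18
23 = 5·4 + 3   →  a_3 = 5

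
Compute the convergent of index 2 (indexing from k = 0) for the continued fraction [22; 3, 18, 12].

1228/55

Using pₖ = aₖpₖ₋₁ + pₖ₋₂, qₖ = aₖqₖ₋₁ + qₖ₋₂ (with p₋₁=1, p₋₂=0, q₋₁=0, q₋₂=1):
  k=0: a=22, p=22, q=1
  k=1: a=3, p=67, q=3
  k=2: a=18, p=1228, q=55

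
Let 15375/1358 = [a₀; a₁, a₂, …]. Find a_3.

15375 = 11·1358 + 437   →  a_0 = 11
1358 = 3·437 + 47   →  a_1 = 3
437 = 9·47 + 14   →  a_2 = 9
47 = 3·14 + 5   →  a_3 = 3

3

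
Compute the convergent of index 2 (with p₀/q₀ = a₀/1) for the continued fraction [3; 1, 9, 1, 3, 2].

39/10

Using pₖ = aₖpₖ₋₁ + pₖ₋₂, qₖ = aₖqₖ₋₁ + qₖ₋₂ (with p₋₁=1, p₋₂=0, q₋₁=0, q₋₂=1):
  k=0: a=3, p=3, q=1
  k=1: a=1, p=4, q=1
  k=2: a=9, p=39, q=10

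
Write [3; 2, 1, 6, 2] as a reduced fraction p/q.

Using pₖ = aₖpₖ₋₁ + pₖ₋₂ and qₖ = aₖqₖ₋₁ + qₖ₋₂:
  k=0: a=3, p=3, q=1
  k=1: a=2, p=7, q=2
  k=2: a=1, p=10, q=3
  k=3: a=6, p=67, q=20
  k=4: a=2, p=144, q=43

144/43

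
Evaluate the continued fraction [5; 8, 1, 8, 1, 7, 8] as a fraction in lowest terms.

Fold from the inside: start with 8/1.
  7 + 1/8 = 57/8
  1 + 8/57 = 65/57
  8 + 57/65 = 577/65
  1 + 65/577 = 642/577
  8 + 577/642 = 5713/642
  5 + 642/5713 = 29207/5713

29207/5713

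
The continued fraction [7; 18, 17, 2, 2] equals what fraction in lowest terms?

Fold from the inside: start with 2/1.
  2 + 1/2 = 5/2
  17 + 2/5 = 87/5
  18 + 5/87 = 1571/87
  7 + 87/1571 = 11084/1571

11084/1571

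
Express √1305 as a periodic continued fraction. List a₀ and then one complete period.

a₀ = ⌊√1305⌋ = 36.

[36; 8, 72]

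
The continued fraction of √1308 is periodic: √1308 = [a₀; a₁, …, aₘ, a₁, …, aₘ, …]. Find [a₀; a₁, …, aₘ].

[36; 6, 72]

a₀ = ⌊√1308⌋ = 36.
With m₀=0, d₀=1 and mₖ₊₁ = dₖaₖ − mₖ, dₖ₊₁ = (n − mₖ₊₁²)/dₖ, aₖ₊₁ = ⌊(a₀+mₖ₊₁)/dₖ₊₁⌋:
  k=1: m=36, d=12, a=6
  k=2: m=36, d=1, a=72
d=1 and a=2a₀=72 at k=2, so the next step gives (m, d) = (36, 12) again — its k=1 value — and the period has length 2.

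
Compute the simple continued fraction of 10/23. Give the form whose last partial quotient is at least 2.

10 = 0*23 + 10
23 = 2*10 + 3
10 = 3*3 + 1
3 = 3*1 + 0  (stop)
So 10/23 = [0; 2, 3, 3].

[0; 2, 3, 3]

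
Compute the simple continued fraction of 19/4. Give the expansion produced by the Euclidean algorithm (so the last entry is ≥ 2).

[4; 1, 3]

19 = 4×4 + 3
4 = 1×3 + 1
3 = 3×1 + 0  (stop)
So 19/4 = [4; 1, 3].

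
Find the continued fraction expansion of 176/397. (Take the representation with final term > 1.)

176 = 0×397 + 176
397 = 2×176 + 45
176 = 3×45 + 41
45 = 1×41 + 4
41 = 10×4 + 1
4 = 4×1 + 0  (stop)
So 176/397 = [0; 2, 3, 1, 10, 4].

[0; 2, 3, 1, 10, 4]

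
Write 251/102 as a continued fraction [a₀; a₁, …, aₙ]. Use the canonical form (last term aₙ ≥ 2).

[2; 2, 5, 1, 7]

251 = 2*102 + 47
102 = 2*47 + 8
47 = 5*8 + 7
8 = 1*7 + 1
7 = 7*1 + 0  (stop)
So 251/102 = [2; 2, 5, 1, 7].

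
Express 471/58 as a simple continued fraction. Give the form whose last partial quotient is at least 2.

[8; 8, 3, 2]

471 = 8*58 + 7
58 = 8*7 + 2
7 = 3*2 + 1
2 = 2*1 + 0  (stop)
So 471/58 = [8; 8, 3, 2].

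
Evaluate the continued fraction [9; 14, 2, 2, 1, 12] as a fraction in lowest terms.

11645/1284

Fold from the inside: start with 12/1.
  1 + 1/12 = 13/12
  2 + 12/13 = 38/13
  2 + 13/38 = 89/38
  14 + 38/89 = 1284/89
  9 + 89/1284 = 11645/1284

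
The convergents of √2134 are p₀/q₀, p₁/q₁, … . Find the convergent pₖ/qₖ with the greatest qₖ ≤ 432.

√2134 = [46; 5, 8, 5, 92, …] (period length 4).
Convergents:
  p_0/q_0 = 46/1
  p_1/q_1 = 231/5
  p_2/q_2 = 1894/41
  p_3/q_3 = 9701/210
  p_4/q_4 = 894386/19361
q_3 = 210 ≤ 432 < 19361 = q_4, so the answer is 9701/210.

9701/210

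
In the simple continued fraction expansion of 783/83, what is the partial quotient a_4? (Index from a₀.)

1

783 = 9·83 + 36   →  a_0 = 9
83 = 2·36 + 11   →  a_1 = 2
36 = 3·11 + 3   →  a_2 = 3
11 = 3·3 + 2   →  a_3 = 3
3 = 1·2 + 1   →  a_4 = 1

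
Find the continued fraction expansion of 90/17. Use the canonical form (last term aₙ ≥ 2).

[5; 3, 2, 2]

90 = 5×17 + 5
17 = 3×5 + 2
5 = 2×2 + 1
2 = 2×1 + 0  (stop)
So 90/17 = [5; 3, 2, 2].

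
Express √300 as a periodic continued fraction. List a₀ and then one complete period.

[17; 3, 8, 3, 34]

a₀ = ⌊√300⌋ = 17.
With m₀=0, d₀=1 and mₖ₊₁ = dₖaₖ − mₖ, dₖ₊₁ = (n − mₖ₊₁²)/dₖ, aₖ₊₁ = ⌊(a₀+mₖ₊₁)/dₖ₊₁⌋:
  k=1: m=17, d=11, a=3
  k=2: m=16, d=4, a=8
  k=3: m=16, d=11, a=3
  k=4: m=17, d=1, a=34
d=1 and a=2a₀=34 at k=4, so the next step gives (m, d) = (17, 11) again — its k=1 value — and the period has length 4.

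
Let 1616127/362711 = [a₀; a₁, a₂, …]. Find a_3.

1616127 = 4·362711 + 165283   →  a_0 = 4
362711 = 2·165283 + 32145   →  a_1 = 2
165283 = 5·32145 + 4558   →  a_2 = 5
32145 = 7·4558 + 239   →  a_3 = 7

7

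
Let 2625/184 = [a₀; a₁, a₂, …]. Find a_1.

3

2625 = 14·184 + 49   →  a_0 = 14
184 = 3·49 + 37   →  a_1 = 3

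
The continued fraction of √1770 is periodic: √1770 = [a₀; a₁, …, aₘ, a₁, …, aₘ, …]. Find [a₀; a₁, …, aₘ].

a₀ = ⌊√1770⌋ = 42.
With m₀=0, d₀=1 and mₖ₊₁ = dₖaₖ − mₖ, dₖ₊₁ = (n − mₖ₊₁²)/dₖ, aₖ₊₁ = ⌊(a₀+mₖ₊₁)/dₖ₊₁⌋:
  k=1: m=42, d=6, a=14
  k=2: m=42, d=1, a=84
d=1 and a=2a₀=84 at k=2, so the next step gives (m, d) = (42, 6) again — its k=1 value — and the period has length 2.

[42; 14, 84]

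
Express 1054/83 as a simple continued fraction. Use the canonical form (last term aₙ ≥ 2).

1054 = 12*83 + 58
83 = 1*58 + 25
58 = 2*25 + 8
25 = 3*8 + 1
8 = 8*1 + 0  (stop)
So 1054/83 = [12; 1, 2, 3, 8].

[12; 1, 2, 3, 8]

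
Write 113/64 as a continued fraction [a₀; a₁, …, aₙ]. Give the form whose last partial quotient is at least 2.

113 = 1×64 + 49
64 = 1×49 + 15
49 = 3×15 + 4
15 = 3×4 + 3
4 = 1×3 + 1
3 = 3×1 + 0  (stop)
So 113/64 = [1; 1, 3, 3, 1, 3].

[1; 1, 3, 3, 1, 3]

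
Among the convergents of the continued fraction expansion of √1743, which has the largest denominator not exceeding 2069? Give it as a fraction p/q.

√1743 = [41; 1, 2, 1, 82, …] (period length 4).
Convergents:
  p_0/q_0 = 41/1
  p_1/q_1 = 42/1
  p_2/q_2 = 125/3
  p_3/q_3 = 167/4
  p_4/q_4 = 13819/331
  p_5/q_5 = 13986/335
  p_6/q_6 = 41791/1001
  p_7/q_7 = 55777/1336
  p_8/q_8 = 4615505/110553
q_7 = 1336 ≤ 2069 < 110553 = q_8, so the answer is 55777/1336.

55777/1336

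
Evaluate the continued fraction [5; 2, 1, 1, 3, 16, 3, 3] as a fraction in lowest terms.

Fold from the inside: start with 3/1.
  3 + 1/3 = 10/3
  16 + 3/10 = 163/10
  3 + 10/163 = 499/163
  1 + 163/499 = 662/499
  1 + 499/662 = 1161/662
  2 + 662/1161 = 2984/1161
  5 + 1161/2984 = 16081/2984

16081/2984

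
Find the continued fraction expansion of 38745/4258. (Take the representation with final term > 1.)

38745 = 9×4258 + 423
4258 = 10×423 + 28
423 = 15×28 + 3
28 = 9×3 + 1
3 = 3×1 + 0  (stop)
So 38745/4258 = [9; 10, 15, 9, 3].

[9; 10, 15, 9, 3]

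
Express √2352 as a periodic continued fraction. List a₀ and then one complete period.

[48; 2, 96]

a₀ = ⌊√2352⌋ = 48.
With m₀=0, d₀=1 and mₖ₊₁ = dₖaₖ − mₖ, dₖ₊₁ = (n − mₖ₊₁²)/dₖ, aₖ₊₁ = ⌊(a₀+mₖ₊₁)/dₖ₊₁⌋:
  k=1: m=48, d=48, a=2
  k=2: m=48, d=1, a=96
d=1 and a=2a₀=96 at k=2, so the next step gives (m, d) = (48, 48) again — its k=1 value — and the period has length 2.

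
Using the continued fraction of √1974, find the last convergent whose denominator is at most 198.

5376/121

√1974 = [44; 2, 3, 17, 2, 17, 3, 2, 88, …] (period length 8).
Convergents:
  p_0/q_0 = 44/1
  p_1/q_1 = 89/2
  p_2/q_2 = 311/7
  p_3/q_3 = 5376/121
  p_4/q_4 = 11063/249
q_3 = 121 ≤ 198 < 249 = q_4, so the answer is 5376/121.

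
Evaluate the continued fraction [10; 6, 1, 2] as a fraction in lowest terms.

Using pₖ = aₖpₖ₋₁ + pₖ₋₂ and qₖ = aₖqₖ₋₁ + qₖ₋₂:
  k=0: a=10, p=10, q=1
  k=1: a=6, p=61, q=6
  k=2: a=1, p=71, q=7
  k=3: a=2, p=203, q=20

203/20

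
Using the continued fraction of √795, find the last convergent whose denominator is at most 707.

√795 = [28; 5, 9, 5, 56, …] (period length 4).
Convergents:
  p_0/q_0 = 28/1
  p_1/q_1 = 141/5
  p_2/q_2 = 1297/46
  p_3/q_3 = 6626/235
  p_4/q_4 = 372353/13206
q_3 = 235 ≤ 707 < 13206 = q_4, so the answer is 6626/235.

6626/235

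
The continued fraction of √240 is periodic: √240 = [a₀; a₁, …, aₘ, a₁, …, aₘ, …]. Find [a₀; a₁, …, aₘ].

a₀ = ⌊√240⌋ = 15.
With m₀=0, d₀=1 and mₖ₊₁ = dₖaₖ − mₖ, dₖ₊₁ = (n − mₖ₊₁²)/dₖ, aₖ₊₁ = ⌊(a₀+mₖ₊₁)/dₖ₊₁⌋:
  k=1: m=15, d=15, a=2
  k=2: m=15, d=1, a=30
d=1 and a=2a₀=30 at k=2, so the next step gives (m, d) = (15, 15) again — its k=1 value — and the period has length 2.

[15; 2, 30]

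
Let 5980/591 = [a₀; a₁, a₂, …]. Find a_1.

8

5980 = 10·591 + 70   →  a_0 = 10
591 = 8·70 + 31   →  a_1 = 8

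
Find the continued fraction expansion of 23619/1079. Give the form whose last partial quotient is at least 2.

23619 = 21×1079 + 960
1079 = 1×960 + 119
960 = 8×119 + 8
119 = 14×8 + 7
8 = 1×7 + 1
7 = 7×1 + 0  (stop)
So 23619/1079 = [21; 1, 8, 14, 1, 7].

[21; 1, 8, 14, 1, 7]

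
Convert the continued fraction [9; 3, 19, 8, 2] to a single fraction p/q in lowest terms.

9253/992

Fold from the inside: start with 2/1.
  8 + 1/2 = 17/2
  19 + 2/17 = 325/17
  3 + 17/325 = 992/325
  9 + 325/992 = 9253/992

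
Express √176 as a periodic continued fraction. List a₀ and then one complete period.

[13; 3, 1, 3, 26]

a₀ = ⌊√176⌋ = 13.
With m₀=0, d₀=1 and mₖ₊₁ = dₖaₖ − mₖ, dₖ₊₁ = (n − mₖ₊₁²)/dₖ, aₖ₊₁ = ⌊(a₀+mₖ₊₁)/dₖ₊₁⌋:
  k=1: m=13, d=7, a=3
  k=2: m=8, d=16, a=1
  k=3: m=8, d=7, a=3
  k=4: m=13, d=1, a=26
d=1 and a=2a₀=26 at k=4, so the next step gives (m, d) = (13, 7) again — its k=1 value — and the period has length 4.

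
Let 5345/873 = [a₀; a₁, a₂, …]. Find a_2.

5345 = 6·873 + 107   →  a_0 = 6
873 = 8·107 + 17   →  a_1 = 8
107 = 6·17 + 5   →  a_2 = 6

6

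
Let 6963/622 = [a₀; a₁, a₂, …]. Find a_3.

8

6963 = 11·622 + 121   →  a_0 = 11
622 = 5·121 + 17   →  a_1 = 5
121 = 7·17 + 2   →  a_2 = 7
17 = 8·2 + 1   →  a_3 = 8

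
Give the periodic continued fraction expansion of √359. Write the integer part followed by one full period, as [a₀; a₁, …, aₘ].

[18; 1, 17, 1, 36]

a₀ = ⌊√359⌋ = 18.
With m₀=0, d₀=1 and mₖ₊₁ = dₖaₖ − mₖ, dₖ₊₁ = (n − mₖ₊₁²)/dₖ, aₖ₊₁ = ⌊(a₀+mₖ₊₁)/dₖ₊₁⌋:
  k=1: m=18, d=35, a=1
  k=2: m=17, d=2, a=17
  k=3: m=17, d=35, a=1
  k=4: m=18, d=1, a=36
d=1 and a=2a₀=36 at k=4, so the next step gives (m, d) = (18, 35) again — its k=1 value — and the period has length 4.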